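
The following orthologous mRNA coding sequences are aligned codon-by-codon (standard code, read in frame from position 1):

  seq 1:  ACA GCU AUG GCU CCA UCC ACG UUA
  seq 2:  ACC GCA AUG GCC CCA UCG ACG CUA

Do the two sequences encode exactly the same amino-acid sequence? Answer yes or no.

yes

Codon 1: ACA Thr / ACC Thr — synonymous.
Codon 2: GCU Ala / GCA Ala — synonymous.
Codon 3: AUG Met / AUG Met — identical.
Codon 4: GCU Ala / GCC Ala — synonymous.
Codon 5: CCA Pro / CCA Pro — identical.
Codon 6: UCC Ser / UCG Ser — synonymous.
Codon 7: ACG Thr / ACG Thr — identical.
Codon 8: UUA Leu / CUA Leu — synonymous.
Nonsynonymous differences: 0 → same protein.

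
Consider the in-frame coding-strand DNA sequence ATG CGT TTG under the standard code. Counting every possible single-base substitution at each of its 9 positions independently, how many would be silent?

Codon 1 (ATG, Met): 0 synonymous substitutions.
Codon 2 (CGT, Arg): 3 synonymous substitutions.
Codon 3 (TTG, Leu): 2 synonymous substitutions.
Total: 0 + 3 + 2 = 5.

5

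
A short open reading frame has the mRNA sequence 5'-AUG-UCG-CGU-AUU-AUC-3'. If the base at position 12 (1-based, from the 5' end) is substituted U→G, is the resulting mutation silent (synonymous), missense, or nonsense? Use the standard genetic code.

missense

Position 12 falls in codon 4: AUU → Ile.
After the substitution the codon is AUG → Met.
Ile ≠ Met, so this is a missense mutation.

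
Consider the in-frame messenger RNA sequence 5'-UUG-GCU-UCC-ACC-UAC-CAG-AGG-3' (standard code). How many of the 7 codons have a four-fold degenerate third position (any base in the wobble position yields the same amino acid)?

3

Codon 1 UUG (Leu): third position 2-fold.
Codon 2 GCU (Ala): third position 4-fold.
Codon 3 UCC (Ser): third position 4-fold.
Codon 4 ACC (Thr): third position 4-fold.
Codon 5 UAC (Tyr): third position 2-fold.
Codon 6 CAG (Gln): third position 2-fold.
Codon 7 AGG (Arg): third position 2-fold.
Four-fold degenerate third positions: 3.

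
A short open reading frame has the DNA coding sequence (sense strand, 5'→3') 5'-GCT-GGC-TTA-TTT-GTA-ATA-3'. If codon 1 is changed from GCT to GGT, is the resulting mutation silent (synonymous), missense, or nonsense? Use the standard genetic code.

missense

Position 2 falls in codon 1: GCT → Ala.
After the substitution the codon is GGT → Gly.
Ala ≠ Gly, so this is a missense mutation.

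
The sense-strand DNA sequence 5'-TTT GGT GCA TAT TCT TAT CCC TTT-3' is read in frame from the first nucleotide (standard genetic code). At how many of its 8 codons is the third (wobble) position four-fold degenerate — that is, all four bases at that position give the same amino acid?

4

Codon 1 TTT (Phe): third position 2-fold.
Codon 2 GGT (Gly): third position 4-fold.
Codon 3 GCA (Ala): third position 4-fold.
Codon 4 TAT (Tyr): third position 2-fold.
Codon 5 TCT (Ser): third position 4-fold.
Codon 6 TAT (Tyr): third position 2-fold.
Codon 7 CCC (Pro): third position 4-fold.
Codon 8 TTT (Phe): third position 2-fold.
Four-fold degenerate third positions: 4.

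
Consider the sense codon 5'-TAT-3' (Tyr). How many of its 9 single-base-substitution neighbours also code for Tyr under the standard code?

1

Position 1: none → 0 synonymous.
Position 2: none → 0 synonymous.
Position 3: TAC → 1 synonymous.
Total: 0 + 0 + 1 = 1.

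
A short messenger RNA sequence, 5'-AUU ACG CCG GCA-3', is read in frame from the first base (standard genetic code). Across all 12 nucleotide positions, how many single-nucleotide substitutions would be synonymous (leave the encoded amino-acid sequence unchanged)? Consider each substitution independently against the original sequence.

11

Codon 1 (AUU, Ile): 2 synonymous substitutions.
Codon 2 (ACG, Thr): 3 synonymous substitutions.
Codon 3 (CCG, Pro): 3 synonymous substitutions.
Codon 4 (GCA, Ala): 3 synonymous substitutions.
Total: 2 + 3 + 3 + 3 = 11.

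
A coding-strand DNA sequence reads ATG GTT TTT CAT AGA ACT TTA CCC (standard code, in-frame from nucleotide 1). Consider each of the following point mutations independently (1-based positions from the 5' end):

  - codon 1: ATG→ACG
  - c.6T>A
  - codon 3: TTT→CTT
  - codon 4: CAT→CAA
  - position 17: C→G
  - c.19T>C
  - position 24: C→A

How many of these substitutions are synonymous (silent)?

3

Codon 1: ATG (Met) → ACG (Thr) — missense.
Codon 2: GTT (Val) → GTA (Val) — synonymous.
Codon 3: TTT (Phe) → CTT (Leu) — missense.
Codon 4: CAT (His) → CAA (Gln) — missense.
Codon 6: ACT (Thr) → AGT (Ser) — missense.
Codon 7: TTA (Leu) → CTA (Leu) — synonymous.
Codon 8: CCC (Pro) → CCA (Pro) — synonymous.
Synonymous: 3 of 7.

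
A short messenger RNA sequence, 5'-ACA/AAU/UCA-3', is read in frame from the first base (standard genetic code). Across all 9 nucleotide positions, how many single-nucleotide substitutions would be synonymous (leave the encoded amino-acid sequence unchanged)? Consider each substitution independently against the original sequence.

7

Codon 1 (ACA, Thr): 3 synonymous substitutions.
Codon 2 (AAU, Asn): 1 synonymous substitution.
Codon 3 (UCA, Ser): 3 synonymous substitutions.
Total: 3 + 1 + 3 = 7.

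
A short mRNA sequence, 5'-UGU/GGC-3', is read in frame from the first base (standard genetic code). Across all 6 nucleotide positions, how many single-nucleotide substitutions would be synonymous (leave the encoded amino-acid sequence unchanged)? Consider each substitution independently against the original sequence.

Codon 1 (UGU, Cys): 1 synonymous substitution.
Codon 2 (GGC, Gly): 3 synonymous substitutions.
Total: 1 + 3 = 4.

4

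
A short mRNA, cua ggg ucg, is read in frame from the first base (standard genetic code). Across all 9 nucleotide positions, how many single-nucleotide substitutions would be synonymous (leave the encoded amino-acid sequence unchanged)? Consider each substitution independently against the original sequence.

10

Codon 1 (CUA, Leu): 4 synonymous substitutions.
Codon 2 (GGG, Gly): 3 synonymous substitutions.
Codon 3 (UCG, Ser): 3 synonymous substitutions.
Total: 4 + 3 + 3 = 10.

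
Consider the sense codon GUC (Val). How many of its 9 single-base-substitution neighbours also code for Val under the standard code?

3

Position 1: none → 0 synonymous.
Position 2: none → 0 synonymous.
Position 3: GUU, GUA, GUG → 3 synonymous.
Total: 0 + 0 + 3 = 3.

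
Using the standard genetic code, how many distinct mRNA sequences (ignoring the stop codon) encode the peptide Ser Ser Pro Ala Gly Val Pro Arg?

Ser: 6 codons.
Ser: 6 codons.
Pro: 4 codons.
Ala: 4 codons.
Gly: 4 codons.
Val: 4 codons.
Pro: 4 codons.
Arg: 6 codons.
6 × 6 × 4 × 4 × 4 × 4 × 4 × 6 = 221184.

221184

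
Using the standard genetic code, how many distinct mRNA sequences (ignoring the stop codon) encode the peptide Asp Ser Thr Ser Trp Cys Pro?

2304

Asp: 2 codons.
Ser: 6 codons.
Thr: 4 codons.
Ser: 6 codons.
Trp: 1 codon.
Cys: 2 codons.
Pro: 4 codons.
2 × 6 × 4 × 6 × 1 × 2 × 4 = 2304.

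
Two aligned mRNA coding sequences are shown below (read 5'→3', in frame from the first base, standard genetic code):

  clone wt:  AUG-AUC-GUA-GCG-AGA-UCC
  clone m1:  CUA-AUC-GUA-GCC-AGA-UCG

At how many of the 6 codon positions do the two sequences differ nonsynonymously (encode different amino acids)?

Codon 1: AUG Met / CUA Leu — nonsynonymous.
Codon 2: AUC Ile / AUC Ile — identical.
Codon 3: GUA Val / GUA Val — identical.
Codon 4: GCG Ala / GCC Ala — synonymous.
Codon 5: AGA Arg / AGA Arg — identical.
Codon 6: UCC Ser / UCG Ser — synonymous.
Nonsynonymous differences: 1.

1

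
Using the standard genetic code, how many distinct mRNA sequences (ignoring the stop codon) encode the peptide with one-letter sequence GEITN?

192

Gly: 4 codons.
Glu: 2 codons.
Ile: 3 codons.
Thr: 4 codons.
Asn: 2 codons.
4 × 2 × 3 × 4 × 2 = 192.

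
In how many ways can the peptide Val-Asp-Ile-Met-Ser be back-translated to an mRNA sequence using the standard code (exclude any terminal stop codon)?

144

Val: 4 codons.
Asp: 2 codons.
Ile: 3 codons.
Met: 1 codon.
Ser: 6 codons.
4 × 2 × 3 × 1 × 6 = 144.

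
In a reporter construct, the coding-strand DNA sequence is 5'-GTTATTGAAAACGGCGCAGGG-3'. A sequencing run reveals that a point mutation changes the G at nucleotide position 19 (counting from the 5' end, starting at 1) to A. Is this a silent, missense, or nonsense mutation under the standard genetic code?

Position 19 falls in codon 7: GGG → Gly.
After the substitution the codon is AGG → Arg.
Gly ≠ Arg, so this is a missense mutation.

missense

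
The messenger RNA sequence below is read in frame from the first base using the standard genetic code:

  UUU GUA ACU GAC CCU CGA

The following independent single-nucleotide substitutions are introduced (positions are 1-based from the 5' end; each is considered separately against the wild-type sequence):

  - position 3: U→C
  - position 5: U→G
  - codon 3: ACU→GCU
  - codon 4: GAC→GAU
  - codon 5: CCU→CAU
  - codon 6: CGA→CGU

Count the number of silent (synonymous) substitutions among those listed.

3

Codon 1: UUU (Phe) → UUC (Phe) — synonymous.
Codon 2: GUA (Val) → GGA (Gly) — missense.
Codon 3: ACU (Thr) → GCU (Ala) — missense.
Codon 4: GAC (Asp) → GAU (Asp) — synonymous.
Codon 5: CCU (Pro) → CAU (His) — missense.
Codon 6: CGA (Arg) → CGU (Arg) — synonymous.
Synonymous: 3 of 6.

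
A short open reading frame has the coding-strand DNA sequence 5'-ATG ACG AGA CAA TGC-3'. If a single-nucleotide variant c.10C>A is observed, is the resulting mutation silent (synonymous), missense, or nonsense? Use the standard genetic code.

missense

Position 10 falls in codon 4: CAA → Gln.
After the substitution the codon is AAA → Lys.
Gln ≠ Lys, so this is a missense mutation.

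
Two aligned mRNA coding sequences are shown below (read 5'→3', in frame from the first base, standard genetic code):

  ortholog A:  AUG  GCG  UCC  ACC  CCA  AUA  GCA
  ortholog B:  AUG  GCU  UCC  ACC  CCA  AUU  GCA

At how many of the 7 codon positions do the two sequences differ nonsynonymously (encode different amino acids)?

Codon 1: AUG Met / AUG Met — identical.
Codon 2: GCG Ala / GCU Ala — synonymous.
Codon 3: UCC Ser / UCC Ser — identical.
Codon 4: ACC Thr / ACC Thr — identical.
Codon 5: CCA Pro / CCA Pro — identical.
Codon 6: AUA Ile / AUU Ile — synonymous.
Codon 7: GCA Ala / GCA Ala — identical.
Nonsynonymous differences: 0.

0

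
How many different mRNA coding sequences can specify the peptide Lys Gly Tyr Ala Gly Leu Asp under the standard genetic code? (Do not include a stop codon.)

Lys: 2 codons.
Gly: 4 codons.
Tyr: 2 codons.
Ala: 4 codons.
Gly: 4 codons.
Leu: 6 codons.
Asp: 2 codons.
2 × 4 × 2 × 4 × 4 × 6 × 2 = 3072.

3072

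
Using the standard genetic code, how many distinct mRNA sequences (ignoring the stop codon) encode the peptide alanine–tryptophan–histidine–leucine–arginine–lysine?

576

Ala: 4 codons.
Trp: 1 codon.
His: 2 codons.
Leu: 6 codons.
Arg: 6 codons.
Lys: 2 codons.
4 × 1 × 2 × 6 × 6 × 2 = 576.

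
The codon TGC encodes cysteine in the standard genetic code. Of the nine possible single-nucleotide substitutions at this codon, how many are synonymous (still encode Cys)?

Position 1: none → 0 synonymous.
Position 2: none → 0 synonymous.
Position 3: TGT → 1 synonymous.
Total: 0 + 0 + 1 = 1.

1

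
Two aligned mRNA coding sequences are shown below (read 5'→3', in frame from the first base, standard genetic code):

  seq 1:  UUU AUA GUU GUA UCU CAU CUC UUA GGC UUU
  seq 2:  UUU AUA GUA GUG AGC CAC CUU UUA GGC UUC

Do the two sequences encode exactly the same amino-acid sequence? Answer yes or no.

yes

Codon 1: UUU Phe / UUU Phe — identical.
Codon 2: AUA Ile / AUA Ile — identical.
Codon 3: GUU Val / GUA Val — synonymous.
Codon 4: GUA Val / GUG Val — synonymous.
Codon 5: UCU Ser / AGC Ser — synonymous.
Codon 6: CAU His / CAC His — synonymous.
Codon 7: CUC Leu / CUU Leu — synonymous.
Codon 8: UUA Leu / UUA Leu — identical.
Codon 9: GGC Gly / GGC Gly — identical.
Codon 10: UUU Phe / UUC Phe — synonymous.
Nonsynonymous differences: 0 → same protein.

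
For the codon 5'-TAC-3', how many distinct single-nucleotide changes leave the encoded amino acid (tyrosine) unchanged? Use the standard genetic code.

1

Position 1: none → 0 synonymous.
Position 2: none → 0 synonymous.
Position 3: TAT → 1 synonymous.
Total: 0 + 0 + 1 = 1.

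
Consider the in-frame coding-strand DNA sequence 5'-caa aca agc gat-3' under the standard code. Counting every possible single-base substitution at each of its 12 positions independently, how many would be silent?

Codon 1 (CAA, Gln): 1 synonymous substitution.
Codon 2 (ACA, Thr): 3 synonymous substitutions.
Codon 3 (AGC, Ser): 1 synonymous substitution.
Codon 4 (GAT, Asp): 1 synonymous substitution.
Total: 1 + 3 + 1 + 1 = 6.

6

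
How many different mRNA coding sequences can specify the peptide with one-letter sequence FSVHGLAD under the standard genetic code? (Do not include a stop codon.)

Phe: 2 codons.
Ser: 6 codons.
Val: 4 codons.
His: 2 codons.
Gly: 4 codons.
Leu: 6 codons.
Ala: 4 codons.
Asp: 2 codons.
2 × 6 × 4 × 2 × 4 × 6 × 4 × 2 = 18432.

18432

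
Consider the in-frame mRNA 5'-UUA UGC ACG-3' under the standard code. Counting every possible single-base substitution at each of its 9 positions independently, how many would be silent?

Codon 1 (UUA, Leu): 2 synonymous substitutions.
Codon 2 (UGC, Cys): 1 synonymous substitution.
Codon 3 (ACG, Thr): 3 synonymous substitutions.
Total: 2 + 1 + 3 = 6.

6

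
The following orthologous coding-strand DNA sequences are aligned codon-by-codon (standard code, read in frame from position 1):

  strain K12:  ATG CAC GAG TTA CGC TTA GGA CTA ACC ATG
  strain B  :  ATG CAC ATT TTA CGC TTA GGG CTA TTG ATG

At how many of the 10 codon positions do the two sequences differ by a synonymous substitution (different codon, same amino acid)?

Codon 1: ATG Met / ATG Met — identical.
Codon 2: CAC His / CAC His — identical.
Codon 3: GAG Glu / ATT Ile — nonsynonymous.
Codon 4: TTA Leu / TTA Leu — identical.
Codon 5: CGC Arg / CGC Arg — identical.
Codon 6: TTA Leu / TTA Leu — identical.
Codon 7: GGA Gly / GGG Gly — synonymous.
Codon 8: CTA Leu / CTA Leu — identical.
Codon 9: ACC Thr / TTG Leu — nonsynonymous.
Codon 10: ATG Met / ATG Met — identical.
Synonymous differences: 1.

1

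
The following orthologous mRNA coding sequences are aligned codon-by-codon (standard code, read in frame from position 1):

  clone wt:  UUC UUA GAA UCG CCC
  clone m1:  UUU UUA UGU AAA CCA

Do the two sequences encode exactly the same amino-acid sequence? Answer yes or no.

no

Codon 1: UUC Phe / UUU Phe — synonymous.
Codon 2: UUA Leu / UUA Leu — identical.
Codon 3: GAA Glu / UGU Cys — nonsynonymous.
Codon 4: UCG Ser / AAA Lys — nonsynonymous.
Codon 5: CCC Pro / CCA Pro — synonymous.
Nonsynonymous differences: 2 → different protein.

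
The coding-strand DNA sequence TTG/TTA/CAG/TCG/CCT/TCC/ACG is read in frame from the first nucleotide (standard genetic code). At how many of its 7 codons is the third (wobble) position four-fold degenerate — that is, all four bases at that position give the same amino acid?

Codon 1 TTG (Leu): third position 2-fold.
Codon 2 TTA (Leu): third position 2-fold.
Codon 3 CAG (Gln): third position 2-fold.
Codon 4 TCG (Ser): third position 4-fold.
Codon 5 CCT (Pro): third position 4-fold.
Codon 6 TCC (Ser): third position 4-fold.
Codon 7 ACG (Thr): third position 4-fold.
Four-fold degenerate third positions: 4.

4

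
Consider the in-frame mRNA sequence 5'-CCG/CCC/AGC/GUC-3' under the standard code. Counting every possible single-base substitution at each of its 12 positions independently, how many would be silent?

Codon 1 (CCG, Pro): 3 synonymous substitutions.
Codon 2 (CCC, Pro): 3 synonymous substitutions.
Codon 3 (AGC, Ser): 1 synonymous substitution.
Codon 4 (GUC, Val): 3 synonymous substitutions.
Total: 3 + 3 + 1 + 3 = 10.

10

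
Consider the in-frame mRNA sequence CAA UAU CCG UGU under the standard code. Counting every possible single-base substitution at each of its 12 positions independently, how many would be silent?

6

Codon 1 (CAA, Gln): 1 synonymous substitution.
Codon 2 (UAU, Tyr): 1 synonymous substitution.
Codon 3 (CCG, Pro): 3 synonymous substitutions.
Codon 4 (UGU, Cys): 1 synonymous substitution.
Total: 1 + 1 + 3 + 1 = 6.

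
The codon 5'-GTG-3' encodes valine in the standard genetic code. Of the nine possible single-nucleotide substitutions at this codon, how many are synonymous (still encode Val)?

Position 1: none → 0 synonymous.
Position 2: none → 0 synonymous.
Position 3: GTT, GTC, GTA → 3 synonymous.
Total: 0 + 0 + 3 = 3.

3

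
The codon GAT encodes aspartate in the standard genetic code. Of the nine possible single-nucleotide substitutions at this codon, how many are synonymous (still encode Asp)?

Position 1: none → 0 synonymous.
Position 2: none → 0 synonymous.
Position 3: GAC → 1 synonymous.
Total: 0 + 0 + 1 = 1.

1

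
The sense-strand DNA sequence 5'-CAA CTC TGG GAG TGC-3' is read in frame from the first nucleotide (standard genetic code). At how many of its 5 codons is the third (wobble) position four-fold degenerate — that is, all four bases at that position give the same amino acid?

Codon 1 CAA (Gln): third position 2-fold.
Codon 2 CTC (Leu): third position 4-fold.
Codon 3 TGG (Trp): third position 1-fold.
Codon 4 GAG (Glu): third position 2-fold.
Codon 5 TGC (Cys): third position 2-fold.
Four-fold degenerate third positions: 1.

1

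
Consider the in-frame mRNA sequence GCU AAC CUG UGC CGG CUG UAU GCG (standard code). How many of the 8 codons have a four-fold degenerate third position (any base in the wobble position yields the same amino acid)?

5

Codon 1 GCU (Ala): third position 4-fold.
Codon 2 AAC (Asn): third position 2-fold.
Codon 3 CUG (Leu): third position 4-fold.
Codon 4 UGC (Cys): third position 2-fold.
Codon 5 CGG (Arg): third position 4-fold.
Codon 6 CUG (Leu): third position 4-fold.
Codon 7 UAU (Tyr): third position 2-fold.
Codon 8 GCG (Ala): third position 4-fold.
Four-fold degenerate third positions: 5.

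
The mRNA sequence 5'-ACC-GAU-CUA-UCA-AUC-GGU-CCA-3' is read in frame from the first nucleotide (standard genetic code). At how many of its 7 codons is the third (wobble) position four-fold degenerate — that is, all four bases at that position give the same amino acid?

Codon 1 ACC (Thr): third position 4-fold.
Codon 2 GAU (Asp): third position 2-fold.
Codon 3 CUA (Leu): third position 4-fold.
Codon 4 UCA (Ser): third position 4-fold.
Codon 5 AUC (Ile): third position 3-fold.
Codon 6 GGU (Gly): third position 4-fold.
Codon 7 CCA (Pro): third position 4-fold.
Four-fold degenerate third positions: 5.

5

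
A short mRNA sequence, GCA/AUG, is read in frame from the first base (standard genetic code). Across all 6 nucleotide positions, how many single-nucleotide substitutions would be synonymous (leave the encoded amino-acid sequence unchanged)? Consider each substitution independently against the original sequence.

Codon 1 (GCA, Ala): 3 synonymous substitutions.
Codon 2 (AUG, Met): 0 synonymous substitutions.
Total: 3 + 0 = 3.

3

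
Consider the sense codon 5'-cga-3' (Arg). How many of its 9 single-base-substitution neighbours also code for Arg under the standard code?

Position 1: AGA → 1 synonymous.
Position 2: none → 0 synonymous.
Position 3: CGT, CGC, CGG → 3 synonymous.
Total: 1 + 0 + 3 = 4.

4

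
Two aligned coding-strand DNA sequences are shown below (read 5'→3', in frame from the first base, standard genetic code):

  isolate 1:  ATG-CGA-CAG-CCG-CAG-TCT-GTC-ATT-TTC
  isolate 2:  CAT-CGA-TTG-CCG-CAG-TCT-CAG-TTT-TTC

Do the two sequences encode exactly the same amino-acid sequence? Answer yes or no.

no

Codon 1: ATG Met / CAT His — nonsynonymous.
Codon 2: CGA Arg / CGA Arg — identical.
Codon 3: CAG Gln / TTG Leu — nonsynonymous.
Codon 4: CCG Pro / CCG Pro — identical.
Codon 5: CAG Gln / CAG Gln — identical.
Codon 6: TCT Ser / TCT Ser — identical.
Codon 7: GTC Val / CAG Gln — nonsynonymous.
Codon 8: ATT Ile / TTT Phe — nonsynonymous.
Codon 9: TTC Phe / TTC Phe — identical.
Nonsynonymous differences: 4 → different protein.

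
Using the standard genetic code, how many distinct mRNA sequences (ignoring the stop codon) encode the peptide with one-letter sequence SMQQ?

24

Ser: 6 codons.
Met: 1 codon.
Gln: 2 codons.
Gln: 2 codons.
6 × 1 × 2 × 2 = 24.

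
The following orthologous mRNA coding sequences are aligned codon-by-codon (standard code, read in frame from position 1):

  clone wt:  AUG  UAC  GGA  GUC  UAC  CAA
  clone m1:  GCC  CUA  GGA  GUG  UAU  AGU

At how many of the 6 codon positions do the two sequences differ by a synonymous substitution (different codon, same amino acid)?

2

Codon 1: AUG Met / GCC Ala — nonsynonymous.
Codon 2: UAC Tyr / CUA Leu — nonsynonymous.
Codon 3: GGA Gly / GGA Gly — identical.
Codon 4: GUC Val / GUG Val — synonymous.
Codon 5: UAC Tyr / UAU Tyr — synonymous.
Codon 6: CAA Gln / AGU Ser — nonsynonymous.
Synonymous differences: 2.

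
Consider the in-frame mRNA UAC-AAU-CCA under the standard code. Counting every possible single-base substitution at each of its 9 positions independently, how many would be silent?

Codon 1 (UAC, Tyr): 1 synonymous substitution.
Codon 2 (AAU, Asn): 1 synonymous substitution.
Codon 3 (CCA, Pro): 3 synonymous substitutions.
Total: 1 + 1 + 3 = 5.

5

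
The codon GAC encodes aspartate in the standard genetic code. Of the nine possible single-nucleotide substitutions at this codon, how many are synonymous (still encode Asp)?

Position 1: none → 0 synonymous.
Position 2: none → 0 synonymous.
Position 3: GAU → 1 synonymous.
Total: 0 + 0 + 1 = 1.

1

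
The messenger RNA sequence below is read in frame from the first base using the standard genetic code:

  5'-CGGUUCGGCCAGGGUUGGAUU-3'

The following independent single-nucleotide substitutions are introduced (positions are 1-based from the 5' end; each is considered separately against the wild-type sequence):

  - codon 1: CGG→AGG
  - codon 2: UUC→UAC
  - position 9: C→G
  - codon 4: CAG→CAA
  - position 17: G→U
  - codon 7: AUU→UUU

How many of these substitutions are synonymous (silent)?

Codon 1: CGG (Arg) → AGG (Arg) — synonymous.
Codon 2: UUC (Phe) → UAC (Tyr) — missense.
Codon 3: GGC (Gly) → GGG (Gly) — synonymous.
Codon 4: CAG (Gln) → CAA (Gln) — synonymous.
Codon 6: UGG (Trp) → UUG (Leu) — missense.
Codon 7: AUU (Ile) → UUU (Phe) — missense.
Synonymous: 3 of 6.

3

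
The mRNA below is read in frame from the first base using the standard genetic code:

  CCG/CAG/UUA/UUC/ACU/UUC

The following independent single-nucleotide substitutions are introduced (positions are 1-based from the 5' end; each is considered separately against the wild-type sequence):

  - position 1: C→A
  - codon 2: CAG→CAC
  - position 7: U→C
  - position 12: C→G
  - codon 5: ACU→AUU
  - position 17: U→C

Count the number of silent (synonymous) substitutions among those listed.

1

Codon 1: CCG (Pro) → ACG (Thr) — missense.
Codon 2: CAG (Gln) → CAC (His) — missense.
Codon 3: UUA (Leu) → CUA (Leu) — synonymous.
Codon 4: UUC (Phe) → UUG (Leu) — missense.
Codon 5: ACU (Thr) → AUU (Ile) — missense.
Codon 6: UUC (Phe) → UCC (Ser) — missense.
Synonymous: 1 of 6.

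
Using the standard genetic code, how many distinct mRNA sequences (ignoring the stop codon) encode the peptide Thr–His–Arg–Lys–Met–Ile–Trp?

Thr: 4 codons.
His: 2 codons.
Arg: 6 codons.
Lys: 2 codons.
Met: 1 codon.
Ile: 3 codons.
Trp: 1 codon.
4 × 2 × 6 × 2 × 1 × 3 × 1 = 288.

288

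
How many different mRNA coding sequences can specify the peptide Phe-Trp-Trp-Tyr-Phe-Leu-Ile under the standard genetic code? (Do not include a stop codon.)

144

Phe: 2 codons.
Trp: 1 codon.
Trp: 1 codon.
Tyr: 2 codons.
Phe: 2 codons.
Leu: 6 codons.
Ile: 3 codons.
2 × 1 × 1 × 2 × 2 × 6 × 3 = 144.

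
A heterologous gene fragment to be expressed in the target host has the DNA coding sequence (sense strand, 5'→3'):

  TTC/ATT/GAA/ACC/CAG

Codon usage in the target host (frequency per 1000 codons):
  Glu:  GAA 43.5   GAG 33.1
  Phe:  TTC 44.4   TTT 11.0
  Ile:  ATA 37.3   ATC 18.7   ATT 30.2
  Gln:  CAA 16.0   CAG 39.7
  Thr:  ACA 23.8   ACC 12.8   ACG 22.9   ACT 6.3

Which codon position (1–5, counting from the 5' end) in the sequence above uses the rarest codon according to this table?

4

Codon 1 TTC (Phe): 44.4 per 1000.
Codon 2 ATT (Ile): 30.2 per 1000.
Codon 3 GAA (Glu): 43.5 per 1000.
Codon 4 ACC (Thr): 12.8 per 1000.
Codon 5 CAG (Gln): 39.7 per 1000.
Lowest frequency is 12.8 at codon 4.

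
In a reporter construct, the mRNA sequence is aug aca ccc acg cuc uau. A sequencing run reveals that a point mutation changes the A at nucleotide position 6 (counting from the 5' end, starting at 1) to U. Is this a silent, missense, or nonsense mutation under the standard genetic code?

silent

Position 6 falls in codon 2: ACA → Thr.
After the substitution the codon is ACU → Thr.
Both encode Thr, so the change is synonymous.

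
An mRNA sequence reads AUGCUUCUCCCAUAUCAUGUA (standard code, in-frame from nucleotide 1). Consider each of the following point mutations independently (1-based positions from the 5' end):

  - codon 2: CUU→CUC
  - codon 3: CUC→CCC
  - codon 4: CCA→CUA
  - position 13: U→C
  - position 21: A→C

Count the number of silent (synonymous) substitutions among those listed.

2

Codon 2: CUU (Leu) → CUC (Leu) — synonymous.
Codon 3: CUC (Leu) → CCC (Pro) — missense.
Codon 4: CCA (Pro) → CUA (Leu) — missense.
Codon 5: UAU (Tyr) → CAU (His) — missense.
Codon 7: GUA (Val) → GUC (Val) — synonymous.
Synonymous: 2 of 5.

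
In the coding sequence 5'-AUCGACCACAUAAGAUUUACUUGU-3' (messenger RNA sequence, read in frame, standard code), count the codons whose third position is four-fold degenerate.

Codon 1 AUC (Ile): third position 3-fold.
Codon 2 GAC (Asp): third position 2-fold.
Codon 3 CAC (His): third position 2-fold.
Codon 4 AUA (Ile): third position 3-fold.
Codon 5 AGA (Arg): third position 2-fold.
Codon 6 UUU (Phe): third position 2-fold.
Codon 7 ACU (Thr): third position 4-fold.
Codon 8 UGU (Cys): third position 2-fold.
Four-fold degenerate third positions: 1.

1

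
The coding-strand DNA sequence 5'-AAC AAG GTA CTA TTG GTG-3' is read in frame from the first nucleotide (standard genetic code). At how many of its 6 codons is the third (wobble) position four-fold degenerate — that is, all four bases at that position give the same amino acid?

Codon 1 AAC (Asn): third position 2-fold.
Codon 2 AAG (Lys): third position 2-fold.
Codon 3 GTA (Val): third position 4-fold.
Codon 4 CTA (Leu): third position 4-fold.
Codon 5 TTG (Leu): third position 2-fold.
Codon 6 GTG (Val): third position 4-fold.
Four-fold degenerate third positions: 3.

3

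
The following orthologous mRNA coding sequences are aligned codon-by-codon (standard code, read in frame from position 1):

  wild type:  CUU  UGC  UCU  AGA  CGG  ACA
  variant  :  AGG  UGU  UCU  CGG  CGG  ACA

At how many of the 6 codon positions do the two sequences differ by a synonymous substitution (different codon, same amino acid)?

Codon 1: CUU Leu / AGG Arg — nonsynonymous.
Codon 2: UGC Cys / UGU Cys — synonymous.
Codon 3: UCU Ser / UCU Ser — identical.
Codon 4: AGA Arg / CGG Arg — synonymous.
Codon 5: CGG Arg / CGG Arg — identical.
Codon 6: ACA Thr / ACA Thr — identical.
Synonymous differences: 2.

2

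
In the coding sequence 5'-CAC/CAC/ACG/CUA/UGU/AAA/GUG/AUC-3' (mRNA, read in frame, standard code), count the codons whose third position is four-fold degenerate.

3

Codon 1 CAC (His): third position 2-fold.
Codon 2 CAC (His): third position 2-fold.
Codon 3 ACG (Thr): third position 4-fold.
Codon 4 CUA (Leu): third position 4-fold.
Codon 5 UGU (Cys): third position 2-fold.
Codon 6 AAA (Lys): third position 2-fold.
Codon 7 GUG (Val): third position 4-fold.
Codon 8 AUC (Ile): third position 3-fold.
Four-fold degenerate third positions: 3.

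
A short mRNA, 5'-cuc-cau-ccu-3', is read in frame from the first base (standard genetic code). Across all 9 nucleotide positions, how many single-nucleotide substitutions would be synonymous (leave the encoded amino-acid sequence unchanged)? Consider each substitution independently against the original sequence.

Codon 1 (CUC, Leu): 3 synonymous substitutions.
Codon 2 (CAU, His): 1 synonymous substitution.
Codon 3 (CCU, Pro): 3 synonymous substitutions.
Total: 3 + 1 + 3 = 7.

7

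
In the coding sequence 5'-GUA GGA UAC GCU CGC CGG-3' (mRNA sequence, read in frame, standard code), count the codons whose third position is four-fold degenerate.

5

Codon 1 GUA (Val): third position 4-fold.
Codon 2 GGA (Gly): third position 4-fold.
Codon 3 UAC (Tyr): third position 2-fold.
Codon 4 GCU (Ala): third position 4-fold.
Codon 5 CGC (Arg): third position 4-fold.
Codon 6 CGG (Arg): third position 4-fold.
Four-fold degenerate third positions: 5.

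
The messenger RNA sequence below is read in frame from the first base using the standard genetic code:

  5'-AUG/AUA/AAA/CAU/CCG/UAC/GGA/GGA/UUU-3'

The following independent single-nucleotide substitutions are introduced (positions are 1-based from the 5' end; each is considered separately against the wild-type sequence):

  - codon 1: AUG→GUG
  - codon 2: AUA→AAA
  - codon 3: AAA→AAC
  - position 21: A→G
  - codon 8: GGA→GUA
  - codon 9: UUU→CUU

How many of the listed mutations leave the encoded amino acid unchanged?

Codon 1: AUG (Met) → GUG (Val) — missense.
Codon 2: AUA (Ile) → AAA (Lys) — missense.
Codon 3: AAA (Lys) → AAC (Asn) — missense.
Codon 7: GGA (Gly) → GGG (Gly) — synonymous.
Codon 8: GGA (Gly) → GUA (Val) — missense.
Codon 9: UUU (Phe) → CUU (Leu) — missense.
Synonymous: 1 of 6.

1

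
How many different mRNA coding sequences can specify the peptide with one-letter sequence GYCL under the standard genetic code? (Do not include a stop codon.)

Gly: 4 codons.
Tyr: 2 codons.
Cys: 2 codons.
Leu: 6 codons.
4 × 2 × 2 × 6 = 96.

96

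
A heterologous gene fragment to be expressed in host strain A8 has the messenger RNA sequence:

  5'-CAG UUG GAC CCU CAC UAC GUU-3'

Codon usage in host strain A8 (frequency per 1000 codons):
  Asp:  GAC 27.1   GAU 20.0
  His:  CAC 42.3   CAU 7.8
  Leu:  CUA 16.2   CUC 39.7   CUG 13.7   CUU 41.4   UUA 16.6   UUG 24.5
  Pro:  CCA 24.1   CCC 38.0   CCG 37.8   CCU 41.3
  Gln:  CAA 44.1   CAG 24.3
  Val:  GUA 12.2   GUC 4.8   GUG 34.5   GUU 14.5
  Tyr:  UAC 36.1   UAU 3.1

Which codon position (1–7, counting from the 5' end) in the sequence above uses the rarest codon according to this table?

Codon 1 CAG (Gln): 24.3 per 1000.
Codon 2 UUG (Leu): 24.5 per 1000.
Codon 3 GAC (Asp): 27.1 per 1000.
Codon 4 CCU (Pro): 41.3 per 1000.
Codon 5 CAC (His): 42.3 per 1000.
Codon 6 UAC (Tyr): 36.1 per 1000.
Codon 7 GUU (Val): 14.5 per 1000.
Lowest frequency is 14.5 at codon 7.

7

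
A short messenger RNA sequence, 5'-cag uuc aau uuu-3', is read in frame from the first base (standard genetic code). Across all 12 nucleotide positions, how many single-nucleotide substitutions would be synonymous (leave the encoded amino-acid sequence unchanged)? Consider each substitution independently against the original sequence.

Codon 1 (CAG, Gln): 1 synonymous substitution.
Codon 2 (UUC, Phe): 1 synonymous substitution.
Codon 3 (AAU, Asn): 1 synonymous substitution.
Codon 4 (UUU, Phe): 1 synonymous substitution.
Total: 1 + 1 + 1 + 1 = 4.

4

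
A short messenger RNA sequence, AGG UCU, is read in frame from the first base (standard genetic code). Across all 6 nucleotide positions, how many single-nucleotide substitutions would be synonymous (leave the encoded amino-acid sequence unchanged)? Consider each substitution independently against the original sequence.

Codon 1 (AGG, Arg): 2 synonymous substitutions.
Codon 2 (UCU, Ser): 3 synonymous substitutions.
Total: 2 + 3 = 5.

5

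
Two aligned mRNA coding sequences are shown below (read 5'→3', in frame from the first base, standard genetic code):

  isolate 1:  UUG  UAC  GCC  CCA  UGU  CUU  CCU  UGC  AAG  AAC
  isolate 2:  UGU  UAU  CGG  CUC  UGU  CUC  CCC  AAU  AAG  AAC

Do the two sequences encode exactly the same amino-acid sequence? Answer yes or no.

Codon 1: UUG Leu / UGU Cys — nonsynonymous.
Codon 2: UAC Tyr / UAU Tyr — synonymous.
Codon 3: GCC Ala / CGG Arg — nonsynonymous.
Codon 4: CCA Pro / CUC Leu — nonsynonymous.
Codon 5: UGU Cys / UGU Cys — identical.
Codon 6: CUU Leu / CUC Leu — synonymous.
Codon 7: CCU Pro / CCC Pro — synonymous.
Codon 8: UGC Cys / AAU Asn — nonsynonymous.
Codon 9: AAG Lys / AAG Lys — identical.
Codon 10: AAC Asn / AAC Asn — identical.
Nonsynonymous differences: 4 → different protein.

no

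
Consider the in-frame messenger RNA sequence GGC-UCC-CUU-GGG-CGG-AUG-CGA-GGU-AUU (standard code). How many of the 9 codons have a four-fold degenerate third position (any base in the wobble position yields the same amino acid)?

7

Codon 1 GGC (Gly): third position 4-fold.
Codon 2 UCC (Ser): third position 4-fold.
Codon 3 CUU (Leu): third position 4-fold.
Codon 4 GGG (Gly): third position 4-fold.
Codon 5 CGG (Arg): third position 4-fold.
Codon 6 AUG (Met): third position 1-fold.
Codon 7 CGA (Arg): third position 4-fold.
Codon 8 GGU (Gly): third position 4-fold.
Codon 9 AUU (Ile): third position 3-fold.
Four-fold degenerate third positions: 7.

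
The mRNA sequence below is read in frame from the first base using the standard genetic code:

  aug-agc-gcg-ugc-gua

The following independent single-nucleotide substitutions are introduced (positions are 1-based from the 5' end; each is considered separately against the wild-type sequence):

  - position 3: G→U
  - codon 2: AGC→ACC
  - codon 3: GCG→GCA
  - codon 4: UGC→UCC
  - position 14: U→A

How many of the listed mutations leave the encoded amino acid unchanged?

Codon 1: AUG (Met) → AUU (Ile) — missense.
Codon 2: AGC (Ser) → ACC (Thr) — missense.
Codon 3: GCG (Ala) → GCA (Ala) — synonymous.
Codon 4: UGC (Cys) → UCC (Ser) — missense.
Codon 5: GUA (Val) → GAA (Glu) — missense.
Synonymous: 1 of 5.

1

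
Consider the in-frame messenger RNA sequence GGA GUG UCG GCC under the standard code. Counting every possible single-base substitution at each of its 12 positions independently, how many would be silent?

Codon 1 (GGA, Gly): 3 synonymous substitutions.
Codon 2 (GUG, Val): 3 synonymous substitutions.
Codon 3 (UCG, Ser): 3 synonymous substitutions.
Codon 4 (GCC, Ala): 3 synonymous substitutions.
Total: 3 + 3 + 3 + 3 = 12.

12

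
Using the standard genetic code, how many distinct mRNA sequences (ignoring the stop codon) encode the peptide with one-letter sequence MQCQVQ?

64

Met: 1 codon.
Gln: 2 codons.
Cys: 2 codons.
Gln: 2 codons.
Val: 4 codons.
Gln: 2 codons.
1 × 2 × 2 × 2 × 4 × 2 = 64.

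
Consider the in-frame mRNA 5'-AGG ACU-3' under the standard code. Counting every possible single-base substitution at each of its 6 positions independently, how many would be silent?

Codon 1 (AGG, Arg): 2 synonymous substitutions.
Codon 2 (ACU, Thr): 3 synonymous substitutions.
Total: 2 + 3 = 5.

5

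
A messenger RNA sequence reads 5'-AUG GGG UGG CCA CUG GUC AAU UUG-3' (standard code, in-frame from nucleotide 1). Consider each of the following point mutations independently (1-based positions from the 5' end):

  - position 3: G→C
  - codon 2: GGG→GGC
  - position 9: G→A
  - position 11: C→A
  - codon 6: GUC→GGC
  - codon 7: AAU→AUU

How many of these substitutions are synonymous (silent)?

1

Codon 1: AUG (Met) → AUC (Ile) — missense.
Codon 2: GGG (Gly) → GGC (Gly) — synonymous.
Codon 3: UGG (Trp) → UGA (Stop) — nonsense.
Codon 4: CCA (Pro) → CAA (Gln) — missense.
Codon 6: GUC (Val) → GGC (Gly) — missense.
Codon 7: AAU (Asn) → AUU (Ile) — missense.
Synonymous: 1 of 6.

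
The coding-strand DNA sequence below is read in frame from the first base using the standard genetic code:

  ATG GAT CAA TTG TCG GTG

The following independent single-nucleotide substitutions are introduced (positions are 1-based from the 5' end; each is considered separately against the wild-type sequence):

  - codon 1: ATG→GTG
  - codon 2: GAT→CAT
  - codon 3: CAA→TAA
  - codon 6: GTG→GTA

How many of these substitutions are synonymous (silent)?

1

Codon 1: ATG (Met) → GTG (Val) — missense.
Codon 2: GAT (Asp) → CAT (His) — missense.
Codon 3: CAA (Gln) → TAA (Stop) — nonsense.
Codon 6: GTG (Val) → GTA (Val) — synonymous.
Synonymous: 1 of 4.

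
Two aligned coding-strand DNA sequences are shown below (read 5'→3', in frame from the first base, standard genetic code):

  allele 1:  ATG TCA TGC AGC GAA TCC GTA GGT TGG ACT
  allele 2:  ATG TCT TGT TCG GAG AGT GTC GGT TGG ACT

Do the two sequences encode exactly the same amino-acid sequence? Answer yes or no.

Codon 1: ATG Met / ATG Met — identical.
Codon 2: TCA Ser / TCT Ser — synonymous.
Codon 3: TGC Cys / TGT Cys — synonymous.
Codon 4: AGC Ser / TCG Ser — synonymous.
Codon 5: GAA Glu / GAG Glu — synonymous.
Codon 6: TCC Ser / AGT Ser — synonymous.
Codon 7: GTA Val / GTC Val — synonymous.
Codon 8: GGT Gly / GGT Gly — identical.
Codon 9: TGG Trp / TGG Trp — identical.
Codon 10: ACT Thr / ACT Thr — identical.
Nonsynonymous differences: 0 → same protein.

yes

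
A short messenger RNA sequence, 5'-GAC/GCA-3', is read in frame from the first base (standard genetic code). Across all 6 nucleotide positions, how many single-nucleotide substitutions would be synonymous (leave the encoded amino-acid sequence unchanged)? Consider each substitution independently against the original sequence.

Codon 1 (GAC, Asp): 1 synonymous substitution.
Codon 2 (GCA, Ala): 3 synonymous substitutions.
Total: 1 + 3 = 4.

4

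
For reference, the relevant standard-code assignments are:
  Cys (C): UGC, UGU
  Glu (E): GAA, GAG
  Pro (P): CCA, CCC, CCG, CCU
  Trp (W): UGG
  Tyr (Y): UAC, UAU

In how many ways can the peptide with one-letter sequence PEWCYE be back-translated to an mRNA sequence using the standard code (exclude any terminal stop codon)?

Pro: 4 codons.
Glu: 2 codons.
Trp: 1 codon.
Cys: 2 codons.
Tyr: 2 codons.
Glu: 2 codons.
4 × 2 × 1 × 2 × 2 × 2 = 64.

64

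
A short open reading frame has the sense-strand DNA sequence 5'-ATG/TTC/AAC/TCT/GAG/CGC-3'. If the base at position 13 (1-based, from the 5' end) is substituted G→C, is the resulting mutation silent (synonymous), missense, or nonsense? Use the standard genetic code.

Position 13 falls in codon 5: GAG → Glu.
After the substitution the codon is CAG → Gln.
Glu ≠ Gln, so this is a missense mutation.

missense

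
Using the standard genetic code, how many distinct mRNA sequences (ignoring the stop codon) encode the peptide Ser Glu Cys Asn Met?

48

Ser: 6 codons.
Glu: 2 codons.
Cys: 2 codons.
Asn: 2 codons.
Met: 1 codon.
6 × 2 × 2 × 2 × 1 = 48.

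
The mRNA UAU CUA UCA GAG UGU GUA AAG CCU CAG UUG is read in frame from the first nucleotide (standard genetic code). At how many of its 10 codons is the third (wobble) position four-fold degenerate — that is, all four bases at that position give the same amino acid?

4

Codon 1 UAU (Tyr): third position 2-fold.
Codon 2 CUA (Leu): third position 4-fold.
Codon 3 UCA (Ser): third position 4-fold.
Codon 4 GAG (Glu): third position 2-fold.
Codon 5 UGU (Cys): third position 2-fold.
Codon 6 GUA (Val): third position 4-fold.
Codon 7 AAG (Lys): third position 2-fold.
Codon 8 CCU (Pro): third position 4-fold.
Codon 9 CAG (Gln): third position 2-fold.
Codon 10 UUG (Leu): third position 2-fold.
Four-fold degenerate third positions: 4.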